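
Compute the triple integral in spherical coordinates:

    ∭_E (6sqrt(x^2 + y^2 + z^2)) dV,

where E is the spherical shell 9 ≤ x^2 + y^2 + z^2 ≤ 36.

In spherical coordinates, x = ρ sin(φ) cos(θ), y = ρ sin(φ) sin(θ), z = ρ cos(φ), and dV = ρ^2 sin(φ) dρ dφ dθ.

The integrand becomes 6ρ, so

    ∭_E (6sqrt(x^2 + y^2 + z^2)) dV = ∫_{0}^{2π} ∫_{0}^{π} ∫_{3}^{6} (6ρ) · ρ^2 sin(φ) dρ dφ dθ.

Inner (ρ): 3645sin(φ)/2.
Middle (φ): 3645.
Outer (θ): 7290π.

Therefore the triple integral equals 7290π.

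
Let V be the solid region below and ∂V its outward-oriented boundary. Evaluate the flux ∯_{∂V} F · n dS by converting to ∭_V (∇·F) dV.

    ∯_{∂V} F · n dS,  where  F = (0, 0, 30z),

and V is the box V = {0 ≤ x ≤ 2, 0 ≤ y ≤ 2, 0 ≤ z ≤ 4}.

By the divergence theorem,

    ∯_{∂V} F · n dS = ∭_V (∇ · F) dV.

Compute the divergence:
    ∇ · F = ∂F_x/∂x + ∂F_y/∂y + ∂F_z/∂z = 0 + 0 + 30 = 30.

V is a rectangular box, so dV = dx dy dz with 0 ≤ x ≤ 2, 0 ≤ y ≤ 2, 0 ≤ z ≤ 4.

Integrate (30) over V as an iterated integral:

    ∭_V (∇·F) dV = ∫_0^{2} ∫_0^{2} ∫_0^{4} (30) dz dy dx.

Inner (z from 0 to 4): 120.
Middle (y from 0 to 2): 240.
Outer (x from 0 to 2): 480.

Therefore ∯_{∂V} F · n dS = 480.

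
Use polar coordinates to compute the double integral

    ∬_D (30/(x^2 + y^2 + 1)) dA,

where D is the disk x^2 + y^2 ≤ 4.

The region D is 0 ≤ r ≤ 2, 0 ≤ θ ≤ 2π in polar coordinates, where x = r cos(θ), y = r sin(θ), and dA = r dr dθ.

Under the substitution, the integrand becomes 30/(r^2 + 1), so

    ∬_D (30/(x^2 + y^2 + 1)) dA = ∫_{0}^{2π} ∫_{0}^{2} (30/(r^2 + 1)) · r dr dθ.

Inner integral (in r): ∫_{0}^{2} (30/(r^2 + 1)) · r dr = log(30517578125).

Outer integral (in θ): ∫_{0}^{2π} (log(30517578125)) dθ = 30π log(5).

Therefore ∬_D (30/(x^2 + y^2 + 1)) dA = 30π log(5).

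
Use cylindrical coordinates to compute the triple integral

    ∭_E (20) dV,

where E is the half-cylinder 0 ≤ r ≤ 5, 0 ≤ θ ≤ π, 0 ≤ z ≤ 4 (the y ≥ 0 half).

In cylindrical coordinates, x = r cos(θ), y = r sin(θ), z = z, and dV = r dr dθ dz.

The integrand becomes 20, so

    ∭_E (20) dV = ∫_{0}^{π} ∫_{0}^{5} ∫_{0}^{4} (20) · r dz dr dθ.

Inner (z): 80r.
Middle (r from 0 to 5): 1000.
Outer (θ): 1000π.

Therefore the triple integral equals 1000π.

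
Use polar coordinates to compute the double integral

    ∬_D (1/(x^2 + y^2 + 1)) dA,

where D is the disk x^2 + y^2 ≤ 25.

The region D is 0 ≤ r ≤ 5, 0 ≤ θ ≤ 2π in polar coordinates, where x = r cos(θ), y = r sin(θ), and dA = r dr dθ.

Under the substitution, the integrand becomes 1/(r^2 + 1), so

    ∬_D (1/(x^2 + y^2 + 1)) dA = ∫_{0}^{2π} ∫_{0}^{5} (1/(r^2 + 1)) · r dr dθ.

Inner integral (in r): ∫_{0}^{5} (1/(r^2 + 1)) · r dr = log(26)/2.

Outer integral (in θ): ∫_{0}^{2π} (log(26)/2) dθ = π log(26).

Therefore ∬_D (1/(x^2 + y^2 + 1)) dA = π log(26).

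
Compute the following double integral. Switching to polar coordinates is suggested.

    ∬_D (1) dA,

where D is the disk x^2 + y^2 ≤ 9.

The region D is 0 ≤ r ≤ 3, 0 ≤ θ ≤ 2π in polar coordinates, where x = r cos(θ), y = r sin(θ), and dA = r dr dθ.

Under the substitution, the integrand becomes 1, so

    ∬_D (1) dA = ∫_{0}^{2π} ∫_{0}^{3} (1) · r dr dθ.

Inner integral (in r): ∫_{0}^{3} (1) · r dr = 9/2.

Outer integral (in θ): ∫_{0}^{2π} (9/2) dθ = 9π.

Therefore ∬_D (1) dA = 9π.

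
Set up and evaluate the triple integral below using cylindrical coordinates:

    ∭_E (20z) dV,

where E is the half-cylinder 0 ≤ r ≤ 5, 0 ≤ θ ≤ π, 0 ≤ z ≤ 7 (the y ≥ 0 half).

In cylindrical coordinates, x = r cos(θ), y = r sin(θ), z = z, and dV = r dr dθ dz.

The integrand becomes 20z, so

    ∭_E (20z) dV = ∫_{0}^{π} ∫_{0}^{5} ∫_{0}^{7} (20z) · r dz dr dθ.

Inner (z): 490r.
Middle (r from 0 to 5): 6125.
Outer (θ): 6125π.

Therefore the triple integral equals 6125π.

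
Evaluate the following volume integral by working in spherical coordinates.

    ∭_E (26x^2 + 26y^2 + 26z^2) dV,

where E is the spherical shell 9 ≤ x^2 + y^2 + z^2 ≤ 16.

In spherical coordinates, x = ρ sin(φ) cos(θ), y = ρ sin(φ) sin(θ), z = ρ cos(φ), and dV = ρ^2 sin(φ) dρ dφ dθ.

The integrand becomes 26ρ^2, so

    ∭_E (26x^2 + 26y^2 + 26z^2) dV = ∫_{0}^{2π} ∫_{0}^{π} ∫_{3}^{4} (26ρ^2) · ρ^2 sin(φ) dρ dφ dθ.

Inner (ρ): 20306sin(φ)/5.
Middle (φ): 40612/5.
Outer (θ): 81224π/5.

Therefore the triple integral equals 81224π/5.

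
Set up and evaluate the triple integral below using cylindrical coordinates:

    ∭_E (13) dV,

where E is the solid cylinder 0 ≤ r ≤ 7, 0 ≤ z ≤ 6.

In cylindrical coordinates, x = r cos(θ), y = r sin(θ), z = z, and dV = r dr dθ dz.

The integrand becomes 13, so

    ∭_E (13) dV = ∫_{0}^{2π} ∫_{0}^{7} ∫_{0}^{6} (13) · r dz dr dθ.

Inner (z): 78r.
Middle (r from 0 to 7): 1911.
Outer (θ): 3822π.

Therefore the triple integral equals 3822π.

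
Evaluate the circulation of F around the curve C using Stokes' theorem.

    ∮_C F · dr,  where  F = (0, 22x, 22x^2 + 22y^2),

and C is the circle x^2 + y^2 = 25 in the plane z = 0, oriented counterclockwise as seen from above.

Let S be the flat disk x^2 + y^2 ≤ 25 in the plane z = 0, with upward unit normal n̂ = ẑ. By Stokes' theorem,

    ∮_C F · dr = ∬_S (∇ × F) · n̂ dS = ∬_D (curl F)_z dA,

where D is the disk x^2 + y^2 ≤ 25.

Compute the curl of F = (0, 22x, 22x^2 + 22y^2):
    (∇ × F)_x = ∂F_z/∂y - ∂F_y/∂z = 44y,
    (∇ × F)_y = ∂F_x/∂z - ∂F_z/∂x = -44x,
    (∇ × F)_z = ∂F_y/∂x - ∂F_x/∂y = 22.

On z = 0, (curl F)_z = 22.

Convert to polar (x = r cos θ, y = r sin θ, dA = r dr dθ); the integrand becomes 22, so

    ∬_D (curl F)_z dA = ∫_0^{2π} ∫_0^{5} (22) · r dr dθ.

Inner (r from 0 to 5): 275.
Outer (θ from 0 to 2π): 550π.

Therefore ∮_C F · dr = 550π.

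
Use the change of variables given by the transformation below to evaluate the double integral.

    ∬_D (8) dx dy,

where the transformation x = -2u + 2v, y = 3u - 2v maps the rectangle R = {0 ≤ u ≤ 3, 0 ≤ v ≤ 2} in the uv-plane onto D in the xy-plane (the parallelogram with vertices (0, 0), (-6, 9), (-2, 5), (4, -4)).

Compute the Jacobian determinant of (x, y) with respect to (u, v):

    ∂(x,y)/∂(u,v) = | -2  2 | = (-2)(-2) - (2)(3) = -2.
                   | 3  -2 |

Its absolute value is |J| = 2 (the area scaling factor).

Substituting x = -2u + 2v, y = 3u - 2v into the integrand,

    8 → 8,

so the integral becomes

    ∬_R (8) · |J| du dv = ∫_0^3 ∫_0^2 (16) dv du.

Inner (v): 32.
Outer (u): 96.

Therefore ∬_D (8) dx dy = 96.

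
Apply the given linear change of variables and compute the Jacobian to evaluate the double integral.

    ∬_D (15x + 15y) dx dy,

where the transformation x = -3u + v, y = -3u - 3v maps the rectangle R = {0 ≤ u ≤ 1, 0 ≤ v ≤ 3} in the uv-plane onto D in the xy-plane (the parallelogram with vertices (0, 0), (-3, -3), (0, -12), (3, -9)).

Compute the Jacobian determinant of (x, y) with respect to (u, v):

    ∂(x,y)/∂(u,v) = | -3  1 | = (-3)(-3) - (1)(-3) = 12.
                   | -3  -3 |

Its absolute value is |J| = 12 (the area scaling factor).

Substituting x = -3u + v, y = -3u - 3v into the integrand,

    15x + 15y → -90u - 30v,

so the integral becomes

    ∬_R (-90u - 30v) · |J| du dv = ∫_0^1 ∫_0^3 (-1080u - 360v) dv du.

Inner (v): -3240u - 1620.
Outer (u): -3240.

Therefore ∬_D (15x + 15y) dx dy = -3240.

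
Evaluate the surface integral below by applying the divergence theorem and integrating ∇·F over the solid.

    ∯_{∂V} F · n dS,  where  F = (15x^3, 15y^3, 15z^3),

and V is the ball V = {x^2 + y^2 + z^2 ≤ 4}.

By the divergence theorem,

    ∯_{∂V} F · n dS = ∭_V (∇ · F) dV.

Compute the divergence:
    ∇ · F = ∂F_x/∂x + ∂F_y/∂y + ∂F_z/∂z = 45x^2 + 45y^2 + 45z^2.

In spherical coordinates, x = ρ sin(φ) cos(θ), y = ρ sin(φ) sin(θ), z = ρ cos(φ), dV = ρ^2 sin(φ) dρ dφ dθ, with 0 ≤ ρ ≤ 2, 0 ≤ φ ≤ π, 0 ≤ θ ≤ 2π.

The integrand, after substitution and multiplying by the volume element, becomes (45ρ^2) · ρ^2 sin(φ), so

    ∭_V (∇·F) dV = ∫_0^{2π} ∫_0^{π} ∫_0^{2} (45ρ^2) · ρ^2 sin(φ) dρ dφ dθ.

Inner (ρ from 0 to 2): 288sin(φ).
Middle (φ from 0 to π): 576.
Outer (θ from 0 to 2π): 1152π.

Therefore ∯_{∂V} F · n dS = 1152π.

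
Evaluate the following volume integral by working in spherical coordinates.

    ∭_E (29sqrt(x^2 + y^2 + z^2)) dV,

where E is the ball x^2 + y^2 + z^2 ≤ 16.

In spherical coordinates, x = ρ sin(φ) cos(θ), y = ρ sin(φ) sin(θ), z = ρ cos(φ), and dV = ρ^2 sin(φ) dρ dφ dθ.

The integrand becomes 29ρ, so

    ∭_E (29sqrt(x^2 + y^2 + z^2)) dV = ∫_{0}^{2π} ∫_{0}^{π} ∫_{0}^{4} (29ρ) · ρ^2 sin(φ) dρ dφ dθ.

Inner (ρ): 1856sin(φ).
Middle (φ): 3712.
Outer (θ): 7424π.

Therefore the triple integral equals 7424π.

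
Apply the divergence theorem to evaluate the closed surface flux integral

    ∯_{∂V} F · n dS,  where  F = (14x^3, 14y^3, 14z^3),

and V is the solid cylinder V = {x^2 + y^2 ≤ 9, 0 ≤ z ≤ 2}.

By the divergence theorem,

    ∯_{∂V} F · n dS = ∭_V (∇ · F) dV.

Compute the divergence:
    ∇ · F = ∂F_x/∂x + ∂F_y/∂y + ∂F_z/∂z = 42x^2 + 42y^2 + 42z^2.

In cylindrical coordinates, x = r cos(θ), y = r sin(θ), z = z, dV = r dr dθ dz, with 0 ≤ r ≤ 3, 0 ≤ θ ≤ 2π, 0 ≤ z ≤ 2.

The integrand, after substitution and multiplying by the volume element, becomes (42r^2 + 42z^2) · r, so

    ∭_V (∇·F) dV = ∫_0^{2π} ∫_0^{3} ∫_0^{2} (42r^2 + 42z^2) · r dz dr dθ.

Inner (z from 0 to 2): 84r^3 + 112r.
Middle (r from 0 to 3): 2205.
Outer (θ from 0 to 2π): 4410π.

Therefore ∯_{∂V} F · n dS = 4410π.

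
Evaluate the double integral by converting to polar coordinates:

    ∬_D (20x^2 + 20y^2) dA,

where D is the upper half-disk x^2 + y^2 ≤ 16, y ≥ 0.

The region D is 0 ≤ r ≤ 4, 0 ≤ θ ≤ π in polar coordinates, where x = r cos(θ), y = r sin(θ), and dA = r dr dθ.

Under the substitution, the integrand becomes 20r^2, so

    ∬_D (20x^2 + 20y^2) dA = ∫_{0}^{π} ∫_{0}^{4} (20r^2) · r dr dθ.

Inner integral (in r): ∫_{0}^{4} (20r^2) · r dr = 1280.

Outer integral (in θ): ∫_{0}^{π} (1280) dθ = 1280π.

Therefore ∬_D (20x^2 + 20y^2) dA = 1280π.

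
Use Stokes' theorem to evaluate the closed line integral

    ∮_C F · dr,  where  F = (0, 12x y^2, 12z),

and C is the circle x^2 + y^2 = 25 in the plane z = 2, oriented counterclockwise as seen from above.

Let S be the flat disk x^2 + y^2 ≤ 25 in the plane z = 2, with upward unit normal n̂ = ẑ. By Stokes' theorem,

    ∮_C F · dr = ∬_S (∇ × F) · n̂ dS = ∬_D (curl F)_z dA,

where D is the disk x^2 + y^2 ≤ 25.

Compute the curl of F = (0, 12x y^2, 12z):
    (∇ × F)_x = ∂F_z/∂y - ∂F_y/∂z = 0,
    (∇ × F)_y = ∂F_x/∂z - ∂F_z/∂x = 0,
    (∇ × F)_z = ∂F_y/∂x - ∂F_x/∂y = 12y^2.

On z = 2, (curl F)_z = 12y^2.

Convert to polar (x = r cos θ, y = r sin θ, dA = r dr dθ); the integrand becomes 12r^2sin(θ)^2, so

    ∬_D (curl F)_z dA = ∫_0^{2π} ∫_0^{5} (12r^2sin(θ)^2) · r dr dθ.

Inner (r from 0 to 5): 1875sin(θ)^2.
Outer (θ from 0 to 2π): 1875π.

Therefore ∮_C F · dr = 1875π.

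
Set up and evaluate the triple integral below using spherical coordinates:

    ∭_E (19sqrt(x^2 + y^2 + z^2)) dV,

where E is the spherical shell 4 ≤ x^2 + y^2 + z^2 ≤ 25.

In spherical coordinates, x = ρ sin(φ) cos(θ), y = ρ sin(φ) sin(θ), z = ρ cos(φ), and dV = ρ^2 sin(φ) dρ dφ dθ.

The integrand becomes 19ρ, so

    ∭_E (19sqrt(x^2 + y^2 + z^2)) dV = ∫_{0}^{2π} ∫_{0}^{π} ∫_{2}^{5} (19ρ) · ρ^2 sin(φ) dρ dφ dθ.

Inner (ρ): 11571sin(φ)/4.
Middle (φ): 11571/2.
Outer (θ): 11571π.

Therefore the triple integral equals 11571π.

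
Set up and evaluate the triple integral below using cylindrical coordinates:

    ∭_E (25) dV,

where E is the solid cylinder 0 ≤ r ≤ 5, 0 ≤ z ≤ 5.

In cylindrical coordinates, x = r cos(θ), y = r sin(θ), z = z, and dV = r dr dθ dz.

The integrand becomes 25, so

    ∭_E (25) dV = ∫_{0}^{2π} ∫_{0}^{5} ∫_{0}^{5} (25) · r dz dr dθ.

Inner (z): 125r.
Middle (r from 0 to 5): 3125/2.
Outer (θ): 3125π.

Therefore the triple integral equals 3125π.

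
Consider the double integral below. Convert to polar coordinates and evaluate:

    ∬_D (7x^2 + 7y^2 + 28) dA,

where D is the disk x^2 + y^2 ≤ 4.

The region D is 0 ≤ r ≤ 2, 0 ≤ θ ≤ 2π in polar coordinates, where x = r cos(θ), y = r sin(θ), and dA = r dr dθ.

Under the substitution, the integrand becomes 7r^2 + 28, so

    ∬_D (7x^2 + 7y^2 + 28) dA = ∫_{0}^{2π} ∫_{0}^{2} (7r^2 + 28) · r dr dθ.

Inner integral (in r): ∫_{0}^{2} (7r^2 + 28) · r dr = 84.

Outer integral (in θ): ∫_{0}^{2π} (84) dθ = 168π.

Therefore ∬_D (7x^2 + 7y^2 + 28) dA = 168π.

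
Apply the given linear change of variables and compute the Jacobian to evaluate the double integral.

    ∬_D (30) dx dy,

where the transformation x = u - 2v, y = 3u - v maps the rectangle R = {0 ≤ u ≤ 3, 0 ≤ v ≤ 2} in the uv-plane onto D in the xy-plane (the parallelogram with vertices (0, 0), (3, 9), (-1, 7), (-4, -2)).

Compute the Jacobian determinant of (x, y) with respect to (u, v):

    ∂(x,y)/∂(u,v) = | 1  -2 | = (1)(-1) - (-2)(3) = 5.
                   | 3  -1 |

Its absolute value is |J| = 5 (the area scaling factor).

Substituting x = u - 2v, y = 3u - v into the integrand,

    30 → 30,

so the integral becomes

    ∬_R (30) · |J| du dv = ∫_0^3 ∫_0^2 (150) dv du.

Inner (v): 300.
Outer (u): 900.

Therefore ∬_D (30) dx dy = 900.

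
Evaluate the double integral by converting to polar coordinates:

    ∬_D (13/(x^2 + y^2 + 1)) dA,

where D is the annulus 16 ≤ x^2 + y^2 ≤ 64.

The region D is 4 ≤ r ≤ 8, 0 ≤ θ ≤ 2π in polar coordinates, where x = r cos(θ), y = r sin(θ), and dA = r dr dθ.

Under the substitution, the integrand becomes 13/(r^2 + 1), so

    ∬_D (13/(x^2 + y^2 + 1)) dA = ∫_{0}^{2π} ∫_{4}^{8} (13/(r^2 + 1)) · r dr dθ.

Inner integral (in r): ∫_{4}^{8} (13/(r^2 + 1)) · r dr = log(75418890625sqrt(1105)/410338673).

Outer integral (in θ): ∫_{0}^{2π} (log(75418890625sqrt(1105)/410338673)) dθ = log((75418890625sqrt(1105)/410338673)^(2π)).

Therefore ∬_D (13/(x^2 + y^2 + 1)) dA = log((75418890625sqrt(1105)/410338673)^(2π)).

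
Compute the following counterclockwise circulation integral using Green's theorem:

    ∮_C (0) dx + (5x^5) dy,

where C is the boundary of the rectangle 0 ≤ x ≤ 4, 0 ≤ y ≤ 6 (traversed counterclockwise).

Green's theorem converts the closed line integral into a double integral over the enclosed region D:

    ∮_C P dx + Q dy = ∬_D (∂Q/∂x - ∂P/∂y) dA.

Here P = 0, Q = 5x^5, so

    ∂Q/∂x = 25x^4,    ∂P/∂y = 0,
    ∂Q/∂x - ∂P/∂y = 25x^4.

D is the region 0 ≤ x ≤ 4, 0 ≤ y ≤ 6. Evaluating the double integral:

    ∬_D (25x^4) dA = ∫_0^{4} ∫_0^{6} (25x^4) dy dx.

Inner (y from 0 to 6): 150x^4.
Outer (x from 0 to 4): 30720.

Therefore ∮_C P dx + Q dy = 30720.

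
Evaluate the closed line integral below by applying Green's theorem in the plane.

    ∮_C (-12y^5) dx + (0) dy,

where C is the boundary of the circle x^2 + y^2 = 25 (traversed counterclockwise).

Green's theorem converts the closed line integral into a double integral over the enclosed region D:

    ∮_C P dx + Q dy = ∬_D (∂Q/∂x - ∂P/∂y) dA.

Here P = -12y^5, Q = 0, so

    ∂Q/∂x = 0,    ∂P/∂y = -60y^4,
    ∂Q/∂x - ∂P/∂y = 60y^4.

D is the region x^2 + y^2 ≤ 25. Evaluating the double integral:

In polar coordinates (x = r cos θ, y = r sin θ, dA = r dr dθ) the integrand becomes 60r^4sin(θ)^4, so

    ∬_D (60y^4) dA = ∫_0^{2π} ∫_0^{5} (60r^4sin(θ)^4) · r dr dθ.

Inner (r from 0 to 5): 156250sin(θ)^4.
Outer (θ from 0 to 2π): 234375π/2.

Therefore ∮_C P dx + Q dy = 234375π/2.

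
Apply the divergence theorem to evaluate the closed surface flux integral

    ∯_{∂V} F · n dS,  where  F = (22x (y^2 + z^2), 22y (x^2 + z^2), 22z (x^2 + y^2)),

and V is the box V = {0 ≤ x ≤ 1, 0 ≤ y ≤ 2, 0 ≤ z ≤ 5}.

By the divergence theorem,

    ∯_{∂V} F · n dS = ∭_V (∇ · F) dV.

Compute the divergence:
    ∇ · F = ∂F_x/∂x + ∂F_y/∂y + ∂F_z/∂z = 22y^2 + 22z^2 + 22x^2 + 22z^2 + 22x^2 + 22y^2 = 44x^2 + 44y^2 + 44z^2.

V is a rectangular box, so dV = dx dy dz with 0 ≤ x ≤ 1, 0 ≤ y ≤ 2, 0 ≤ z ≤ 5.

Integrate (44x^2 + 44y^2 + 44z^2) over V as an iterated integral:

    ∭_V (∇·F) dV = ∫_0^{1} ∫_0^{2} ∫_0^{5} (44x^2 + 44y^2 + 44z^2) dz dy dx.

Inner (z from 0 to 5): 220x^2 + 220y^2 + 5500/3.
Middle (y from 0 to 2): 440x^2 + 12760/3.
Outer (x from 0 to 1): 4400.

Therefore ∯_{∂V} F · n dS = 4400.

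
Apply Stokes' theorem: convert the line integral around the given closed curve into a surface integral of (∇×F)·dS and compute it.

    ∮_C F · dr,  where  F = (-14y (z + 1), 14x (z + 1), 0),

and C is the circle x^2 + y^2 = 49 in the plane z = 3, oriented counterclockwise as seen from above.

Let S be the flat disk x^2 + y^2 ≤ 49 in the plane z = 3, with upward unit normal n̂ = ẑ. By Stokes' theorem,

    ∮_C F · dr = ∬_S (∇ × F) · n̂ dS = ∬_D (curl F)_z dA,

where D is the disk x^2 + y^2 ≤ 49.

Compute the curl of F = (-14y (z + 1), 14x (z + 1), 0):
    (∇ × F)_x = ∂F_z/∂y - ∂F_y/∂z = -14x,
    (∇ × F)_y = ∂F_x/∂z - ∂F_z/∂x = -14y,
    (∇ × F)_z = ∂F_y/∂x - ∂F_x/∂y = 28z + 28.

On z = 3, (curl F)_z = 112.

Convert to polar (x = r cos θ, y = r sin θ, dA = r dr dθ); the integrand becomes 112, so

    ∬_D (curl F)_z dA = ∫_0^{2π} ∫_0^{7} (112) · r dr dθ.

Inner (r from 0 to 7): 2744.
Outer (θ from 0 to 2π): 5488π.

Therefore ∮_C F · dr = 5488π.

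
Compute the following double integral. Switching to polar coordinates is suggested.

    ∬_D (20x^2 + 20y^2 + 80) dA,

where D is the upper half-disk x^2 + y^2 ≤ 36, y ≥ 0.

The region D is 0 ≤ r ≤ 6, 0 ≤ θ ≤ π in polar coordinates, where x = r cos(θ), y = r sin(θ), and dA = r dr dθ.

Under the substitution, the integrand becomes 20r^2 + 80, so

    ∬_D (20x^2 + 20y^2 + 80) dA = ∫_{0}^{π} ∫_{0}^{6} (20r^2 + 80) · r dr dθ.

Inner integral (in r): ∫_{0}^{6} (20r^2 + 80) · r dr = 7920.

Outer integral (in θ): ∫_{0}^{π} (7920) dθ = 7920π.

Therefore ∬_D (20x^2 + 20y^2 + 80) dA = 7920π.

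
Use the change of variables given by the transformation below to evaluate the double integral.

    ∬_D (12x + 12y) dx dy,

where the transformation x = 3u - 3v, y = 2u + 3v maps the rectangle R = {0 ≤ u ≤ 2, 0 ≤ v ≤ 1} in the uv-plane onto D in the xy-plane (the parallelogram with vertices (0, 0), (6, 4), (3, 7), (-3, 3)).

Compute the Jacobian determinant of (x, y) with respect to (u, v):

    ∂(x,y)/∂(u,v) = | 3  -3 | = (3)(3) - (-3)(2) = 15.
                   | 2  3 |

Its absolute value is |J| = 15 (the area scaling factor).

Substituting x = 3u - 3v, y = 2u + 3v into the integrand,

    12x + 12y → 60u,

so the integral becomes

    ∬_R (60u) · |J| du dv = ∫_0^2 ∫_0^1 (900u) dv du.

Inner (v): 900u.
Outer (u): 1800.

Therefore ∬_D (12x + 12y) dx dy = 1800.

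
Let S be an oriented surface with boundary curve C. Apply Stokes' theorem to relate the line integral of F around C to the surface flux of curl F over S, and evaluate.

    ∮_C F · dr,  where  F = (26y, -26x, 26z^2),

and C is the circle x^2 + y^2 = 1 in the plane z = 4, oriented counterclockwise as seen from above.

Let S be the flat disk x^2 + y^2 ≤ 1 in the plane z = 4, with upward unit normal n̂ = ẑ. By Stokes' theorem,

    ∮_C F · dr = ∬_S (∇ × F) · n̂ dS = ∬_D (curl F)_z dA,

where D is the disk x^2 + y^2 ≤ 1.

Compute the curl of F = (26y, -26x, 26z^2):
    (∇ × F)_x = ∂F_z/∂y - ∂F_y/∂z = 0,
    (∇ × F)_y = ∂F_x/∂z - ∂F_z/∂x = 0,
    (∇ × F)_z = ∂F_y/∂x - ∂F_x/∂y = -52.

On z = 4, (curl F)_z = -52.

Convert to polar (x = r cos θ, y = r sin θ, dA = r dr dθ); the integrand becomes -52, so

    ∬_D (curl F)_z dA = ∫_0^{2π} ∫_0^{1} (-52) · r dr dθ.

Inner (r from 0 to 1): -26.
Outer (θ from 0 to 2π): -52π.

Therefore ∮_C F · dr = -52π.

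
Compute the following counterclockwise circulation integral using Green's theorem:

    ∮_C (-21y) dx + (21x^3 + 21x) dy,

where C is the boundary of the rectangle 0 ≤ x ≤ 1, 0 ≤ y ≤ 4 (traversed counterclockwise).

Green's theorem converts the closed line integral into a double integral over the enclosed region D:

    ∮_C P dx + Q dy = ∬_D (∂Q/∂x - ∂P/∂y) dA.

Here P = -21y, Q = 21x^3 + 21x, so

    ∂Q/∂x = 63x^2 + 21,    ∂P/∂y = -21,
    ∂Q/∂x - ∂P/∂y = 63x^2 + 42.

D is the region 0 ≤ x ≤ 1, 0 ≤ y ≤ 4. Evaluating the double integral:

    ∬_D (63x^2 + 42) dA = ∫_0^{1} ∫_0^{4} (63x^2 + 42) dy dx.

Inner (y from 0 to 4): 252x^2 + 168.
Outer (x from 0 to 1): 252.

Therefore ∮_C P dx + Q dy = 252.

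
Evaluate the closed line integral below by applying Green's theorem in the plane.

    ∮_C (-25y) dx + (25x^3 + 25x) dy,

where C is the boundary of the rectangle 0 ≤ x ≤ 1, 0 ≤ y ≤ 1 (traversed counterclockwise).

Green's theorem converts the closed line integral into a double integral over the enclosed region D:

    ∮_C P dx + Q dy = ∬_D (∂Q/∂x - ∂P/∂y) dA.

Here P = -25y, Q = 25x^3 + 25x, so

    ∂Q/∂x = 75x^2 + 25,    ∂P/∂y = -25,
    ∂Q/∂x - ∂P/∂y = 75x^2 + 50.

D is the region 0 ≤ x ≤ 1, 0 ≤ y ≤ 1. Evaluating the double integral:

    ∬_D (75x^2 + 50) dA = ∫_0^{1} ∫_0^{1} (75x^2 + 50) dy dx.

Inner (y from 0 to 1): 75x^2 + 50.
Outer (x from 0 to 1): 75.

Therefore ∮_C P dx + Q dy = 75.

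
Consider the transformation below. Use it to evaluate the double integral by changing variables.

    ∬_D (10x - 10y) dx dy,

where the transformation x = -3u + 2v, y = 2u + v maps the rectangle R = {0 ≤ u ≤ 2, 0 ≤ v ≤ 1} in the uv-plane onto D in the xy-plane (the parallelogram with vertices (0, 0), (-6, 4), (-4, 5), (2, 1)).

Compute the Jacobian determinant of (x, y) with respect to (u, v):

    ∂(x,y)/∂(u,v) = | -3  2 | = (-3)(1) - (2)(2) = -7.
                   | 2  1 |

Its absolute value is |J| = 7 (the area scaling factor).

Substituting x = -3u + 2v, y = 2u + v into the integrand,

    10x - 10y → -50u + 10v,

so the integral becomes

    ∬_R (-50u + 10v) · |J| du dv = ∫_0^2 ∫_0^1 (-350u + 70v) dv du.

Inner (v): 35 - 350u.
Outer (u): -630.

Therefore ∬_D (10x - 10y) dx dy = -630.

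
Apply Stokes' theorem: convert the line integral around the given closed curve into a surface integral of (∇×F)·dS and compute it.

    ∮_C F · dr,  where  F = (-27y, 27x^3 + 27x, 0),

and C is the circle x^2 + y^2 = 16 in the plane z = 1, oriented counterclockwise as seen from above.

Let S be the flat disk x^2 + y^2 ≤ 16 in the plane z = 1, with upward unit normal n̂ = ẑ. By Stokes' theorem,

    ∮_C F · dr = ∬_S (∇ × F) · n̂ dS = ∬_D (curl F)_z dA,

where D is the disk x^2 + y^2 ≤ 16.

Compute the curl of F = (-27y, 27x^3 + 27x, 0):
    (∇ × F)_x = ∂F_z/∂y - ∂F_y/∂z = 0,
    (∇ × F)_y = ∂F_x/∂z - ∂F_z/∂x = 0,
    (∇ × F)_z = ∂F_y/∂x - ∂F_x/∂y = 81x^2 + 54.

On z = 1, (curl F)_z = 81x^2 + 54.

Convert to polar (x = r cos θ, y = r sin θ, dA = r dr dθ); the integrand becomes 81r^2cos(θ)^2 + 54, so

    ∬_D (curl F)_z dA = ∫_0^{2π} ∫_0^{4} (81r^2cos(θ)^2 + 54) · r dr dθ.

Inner (r from 0 to 4): 5184cos(θ)^2 + 432.
Outer (θ from 0 to 2π): 6048π.

Therefore ∮_C F · dr = 6048π.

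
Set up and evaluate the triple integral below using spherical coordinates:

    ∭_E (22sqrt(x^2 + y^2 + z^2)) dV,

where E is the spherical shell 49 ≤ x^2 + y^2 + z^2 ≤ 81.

In spherical coordinates, x = ρ sin(φ) cos(θ), y = ρ sin(φ) sin(θ), z = ρ cos(φ), and dV = ρ^2 sin(φ) dρ dφ dθ.

The integrand becomes 22ρ, so

    ∭_E (22sqrt(x^2 + y^2 + z^2)) dV = ∫_{0}^{2π} ∫_{0}^{π} ∫_{7}^{9} (22ρ) · ρ^2 sin(φ) dρ dφ dθ.

Inner (ρ): 22880sin(φ).
Middle (φ): 45760.
Outer (θ): 91520π.

Therefore the triple integral equals 91520π.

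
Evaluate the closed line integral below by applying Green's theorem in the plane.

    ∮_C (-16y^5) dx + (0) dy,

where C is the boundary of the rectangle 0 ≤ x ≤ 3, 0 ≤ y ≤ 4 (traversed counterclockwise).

Green's theorem converts the closed line integral into a double integral over the enclosed region D:

    ∮_C P dx + Q dy = ∬_D (∂Q/∂x - ∂P/∂y) dA.

Here P = -16y^5, Q = 0, so

    ∂Q/∂x = 0,    ∂P/∂y = -80y^4,
    ∂Q/∂x - ∂P/∂y = 80y^4.

D is the region 0 ≤ x ≤ 3, 0 ≤ y ≤ 4. Evaluating the double integral:

    ∬_D (80y^4) dA = ∫_0^{3} ∫_0^{4} (80y^4) dy dx.

Inner (y from 0 to 4): 16384.
Outer (x from 0 to 3): 49152.

Therefore ∮_C P dx + Q dy = 49152.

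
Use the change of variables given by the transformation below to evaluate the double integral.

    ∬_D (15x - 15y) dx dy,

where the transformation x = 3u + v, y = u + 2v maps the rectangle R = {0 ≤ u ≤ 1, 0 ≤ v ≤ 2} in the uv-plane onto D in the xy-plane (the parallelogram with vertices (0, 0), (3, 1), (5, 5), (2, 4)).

Compute the Jacobian determinant of (x, y) with respect to (u, v):

    ∂(x,y)/∂(u,v) = | 3  1 | = (3)(2) - (1)(1) = 5.
                   | 1  2 |

Its absolute value is |J| = 5 (the area scaling factor).

Substituting x = 3u + v, y = u + 2v into the integrand,

    15x - 15y → 30u - 15v,

so the integral becomes

    ∬_R (30u - 15v) · |J| du dv = ∫_0^1 ∫_0^2 (150u - 75v) dv du.

Inner (v): 300u - 150.
Outer (u): 0.

Therefore ∬_D (15x - 15y) dx dy = 0.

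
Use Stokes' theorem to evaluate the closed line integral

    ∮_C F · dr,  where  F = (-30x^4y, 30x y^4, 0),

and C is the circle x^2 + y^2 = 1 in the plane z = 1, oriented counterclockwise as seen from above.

Let S be the flat disk x^2 + y^2 ≤ 1 in the plane z = 1, with upward unit normal n̂ = ẑ. By Stokes' theorem,

    ∮_C F · dr = ∬_S (∇ × F) · n̂ dS = ∬_D (curl F)_z dA,

where D is the disk x^2 + y^2 ≤ 1.

Compute the curl of F = (-30x^4y, 30x y^4, 0):
    (∇ × F)_x = ∂F_z/∂y - ∂F_y/∂z = 0,
    (∇ × F)_y = ∂F_x/∂z - ∂F_z/∂x = 0,
    (∇ × F)_z = ∂F_y/∂x - ∂F_x/∂y = 30x^4 + 30y^4.

On z = 1, (curl F)_z = 30x^4 + 30y^4.

Convert to polar (x = r cos θ, y = r sin θ, dA = r dr dθ); the integrand becomes 30r^4(sin(θ)^4 + cos(θ)^4), so

    ∬_D (curl F)_z dA = ∫_0^{2π} ∫_0^{1} (30r^4(sin(θ)^4 + cos(θ)^4)) · r dr dθ.

Inner (r from 0 to 1): 5sin(θ)^4 + 5cos(θ)^4.
Outer (θ from 0 to 2π): 15π/2.

Therefore ∮_C F · dr = 15π/2.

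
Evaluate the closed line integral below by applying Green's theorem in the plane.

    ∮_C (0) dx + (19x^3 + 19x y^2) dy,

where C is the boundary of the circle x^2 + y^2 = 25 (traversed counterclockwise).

Green's theorem converts the closed line integral into a double integral over the enclosed region D:

    ∮_C P dx + Q dy = ∬_D (∂Q/∂x - ∂P/∂y) dA.

Here P = 0, Q = 19x^3 + 19x y^2, so

    ∂Q/∂x = 57x^2 + 19y^2,    ∂P/∂y = 0,
    ∂Q/∂x - ∂P/∂y = 57x^2 + 19y^2.

D is the region x^2 + y^2 ≤ 25. Evaluating the double integral:

In polar coordinates (x = r cos θ, y = r sin θ, dA = r dr dθ) the integrand becomes 19r^2(cos(2θ) + 2), so

    ∬_D (57x^2 + 19y^2) dA = ∫_0^{2π} ∫_0^{5} (19r^2(cos(2θ) + 2)) · r dr dθ.

Inner (r from 0 to 5): 11875cos(2θ)/4 + 11875/2.
Outer (θ from 0 to 2π): 11875π.

Therefore ∮_C P dx + Q dy = 11875π.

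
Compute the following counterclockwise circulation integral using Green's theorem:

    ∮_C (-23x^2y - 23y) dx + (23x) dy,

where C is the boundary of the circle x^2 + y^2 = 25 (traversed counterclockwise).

Green's theorem converts the closed line integral into a double integral over the enclosed region D:

    ∮_C P dx + Q dy = ∬_D (∂Q/∂x - ∂P/∂y) dA.

Here P = -23x^2y - 23y, Q = 23x, so

    ∂Q/∂x = 23,    ∂P/∂y = -23x^2 - 23,
    ∂Q/∂x - ∂P/∂y = 23x^2 + 46.

D is the region x^2 + y^2 ≤ 25. Evaluating the double integral:

In polar coordinates (x = r cos θ, y = r sin θ, dA = r dr dθ) the integrand becomes 23r^2cos(θ)^2 + 46, so

    ∬_D (23x^2 + 46) dA = ∫_0^{2π} ∫_0^{5} (23r^2cos(θ)^2 + 46) · r dr dθ.

Inner (r from 0 to 5): 14375cos(θ)^2/4 + 575.
Outer (θ from 0 to 2π): 18975π/4.

Therefore ∮_C P dx + Q dy = 18975π/4.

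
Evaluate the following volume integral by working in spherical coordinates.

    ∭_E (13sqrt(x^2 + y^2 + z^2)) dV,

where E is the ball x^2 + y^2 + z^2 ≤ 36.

In spherical coordinates, x = ρ sin(φ) cos(θ), y = ρ sin(φ) sin(θ), z = ρ cos(φ), and dV = ρ^2 sin(φ) dρ dφ dθ.

The integrand becomes 13ρ, so

    ∭_E (13sqrt(x^2 + y^2 + z^2)) dV = ∫_{0}^{2π} ∫_{0}^{π} ∫_{0}^{6} (13ρ) · ρ^2 sin(φ) dρ dφ dθ.

Inner (ρ): 4212sin(φ).
Middle (φ): 8424.
Outer (θ): 16848π.

Therefore the triple integral equals 16848π.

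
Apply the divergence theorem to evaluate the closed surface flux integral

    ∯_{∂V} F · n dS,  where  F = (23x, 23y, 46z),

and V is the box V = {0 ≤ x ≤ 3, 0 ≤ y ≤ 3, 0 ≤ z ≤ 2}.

By the divergence theorem,

    ∯_{∂V} F · n dS = ∭_V (∇ · F) dV.

Compute the divergence:
    ∇ · F = ∂F_x/∂x + ∂F_y/∂y + ∂F_z/∂z = 23 + 23 + 46 = 92.

V is a rectangular box, so dV = dx dy dz with 0 ≤ x ≤ 3, 0 ≤ y ≤ 3, 0 ≤ z ≤ 2.

Integrate (92) over V as an iterated integral:

    ∭_V (∇·F) dV = ∫_0^{3} ∫_0^{3} ∫_0^{2} (92) dz dy dx.

Inner (z from 0 to 2): 184.
Middle (y from 0 to 3): 552.
Outer (x from 0 to 3): 1656.

Therefore ∯_{∂V} F · n dS = 1656.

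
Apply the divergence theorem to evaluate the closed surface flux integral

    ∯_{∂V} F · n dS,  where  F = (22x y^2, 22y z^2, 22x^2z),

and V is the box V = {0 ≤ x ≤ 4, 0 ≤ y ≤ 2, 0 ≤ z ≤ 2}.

By the divergence theorem,

    ∯_{∂V} F · n dS = ∭_V (∇ · F) dV.

Compute the divergence:
    ∇ · F = ∂F_x/∂x + ∂F_y/∂y + ∂F_z/∂z = 22y^2 + 22z^2 + 22x^2 = 22x^2 + 22y^2 + 22z^2.

V is a rectangular box, so dV = dx dy dz with 0 ≤ x ≤ 4, 0 ≤ y ≤ 2, 0 ≤ z ≤ 2.

Integrate (22x^2 + 22y^2 + 22z^2) over V as an iterated integral:

    ∭_V (∇·F) dV = ∫_0^{4} ∫_0^{2} ∫_0^{2} (22x^2 + 22y^2 + 22z^2) dz dy dx.

Inner (z from 0 to 2): 44x^2 + 44y^2 + 176/3.
Middle (y from 0 to 2): 88x^2 + 704/3.
Outer (x from 0 to 4): 2816.

Therefore ∯_{∂V} F · n dS = 2816.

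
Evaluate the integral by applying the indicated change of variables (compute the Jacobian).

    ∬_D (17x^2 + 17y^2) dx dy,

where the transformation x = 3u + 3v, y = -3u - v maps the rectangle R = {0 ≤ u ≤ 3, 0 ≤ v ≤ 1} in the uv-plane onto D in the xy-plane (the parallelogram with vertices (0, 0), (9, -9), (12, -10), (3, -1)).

Compute the Jacobian determinant of (x, y) with respect to (u, v):

    ∂(x,y)/∂(u,v) = | 3  3 | = (3)(-1) - (3)(-3) = 6.
                   | -3  -1 |

Its absolute value is |J| = 6 (the area scaling factor).

Substituting x = 3u + 3v, y = -3u - v into the integrand,

    17x^2 + 17y^2 → 306u^2 + 408u v + 170v^2,

so the integral becomes

    ∬_R (306u^2 + 408u v + 170v^2) · |J| du dv = ∫_0^3 ∫_0^1 (1836u^2 + 2448u v + 1020v^2) dv du.

Inner (v): 1836u^2 + 1224u + 340.
Outer (u): 23052.

Therefore ∬_D (17x^2 + 17y^2) dx dy = 23052.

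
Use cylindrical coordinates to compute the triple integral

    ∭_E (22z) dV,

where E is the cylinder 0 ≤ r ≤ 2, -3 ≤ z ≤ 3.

In cylindrical coordinates, x = r cos(θ), y = r sin(θ), z = z, and dV = r dr dθ dz.

The integrand becomes 22z, so

    ∭_E (22z) dV = ∫_{0}^{2π} ∫_{0}^{2} ∫_{-3}^{3} (22z) · r dz dr dθ.

Inner (z): 0.
Middle (r from 0 to 2): 0.
Outer (θ): 0.

Therefore the triple integral equals 0.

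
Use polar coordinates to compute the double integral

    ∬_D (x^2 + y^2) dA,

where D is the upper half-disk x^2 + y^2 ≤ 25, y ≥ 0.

The region D is 0 ≤ r ≤ 5, 0 ≤ θ ≤ π in polar coordinates, where x = r cos(θ), y = r sin(θ), and dA = r dr dθ.

Under the substitution, the integrand becomes r^2, so

    ∬_D (x^2 + y^2) dA = ∫_{0}^{π} ∫_{0}^{5} (r^2) · r dr dθ.

Inner integral (in r): ∫_{0}^{5} (r^2) · r dr = 625/4.

Outer integral (in θ): ∫_{0}^{π} (625/4) dθ = 625π/4.

Therefore ∬_D (x^2 + y^2) dA = 625π/4.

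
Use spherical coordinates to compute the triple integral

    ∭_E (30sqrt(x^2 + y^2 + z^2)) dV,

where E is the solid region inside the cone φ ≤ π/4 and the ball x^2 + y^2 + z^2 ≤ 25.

In spherical coordinates, x = ρ sin(φ) cos(θ), y = ρ sin(φ) sin(θ), z = ρ cos(φ), and dV = ρ^2 sin(φ) dρ dφ dθ.

The integrand becomes 30ρ, so

    ∭_E (30sqrt(x^2 + y^2 + z^2)) dV = ∫_{0}^{2π} ∫_{0}^{π/4} ∫_{0}^{5} (30ρ) · ρ^2 sin(φ) dρ dφ dθ.

Inner (ρ): 9375sin(φ)/2.
Middle (φ): 9375/2 - 9375sqrt(2)/4.
Outer (θ): 9375π (2 - sqrt(2))/2.

Therefore the triple integral equals 9375π (2 - sqrt(2))/2.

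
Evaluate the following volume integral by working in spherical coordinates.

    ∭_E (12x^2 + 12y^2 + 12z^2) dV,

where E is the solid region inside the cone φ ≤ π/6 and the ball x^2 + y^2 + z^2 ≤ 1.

In spherical coordinates, x = ρ sin(φ) cos(θ), y = ρ sin(φ) sin(θ), z = ρ cos(φ), and dV = ρ^2 sin(φ) dρ dφ dθ.

The integrand becomes 12ρ^2, so

    ∭_E (12x^2 + 12y^2 + 12z^2) dV = ∫_{0}^{2π} ∫_{0}^{π/6} ∫_{0}^{1} (12ρ^2) · ρ^2 sin(φ) dρ dφ dθ.

Inner (ρ): 12sin(φ)/5.
Middle (φ): 12/5 - 6sqrt(3)/5.
Outer (θ): 12π (2 - sqrt(3))/5.

Therefore the triple integral equals 12π (2 - sqrt(3))/5.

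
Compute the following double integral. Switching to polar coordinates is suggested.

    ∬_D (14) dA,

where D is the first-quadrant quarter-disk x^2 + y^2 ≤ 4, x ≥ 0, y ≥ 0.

The region D is 0 ≤ r ≤ 2, 0 ≤ θ ≤ π/2 in polar coordinates, where x = r cos(θ), y = r sin(θ), and dA = r dr dθ.

Under the substitution, the integrand becomes 14, so

    ∬_D (14) dA = ∫_{0}^{π/2} ∫_{0}^{2} (14) · r dr dθ.

Inner integral (in r): ∫_{0}^{2} (14) · r dr = 28.

Outer integral (in θ): ∫_{0}^{π/2} (28) dθ = 14π.

Therefore ∬_D (14) dA = 14π.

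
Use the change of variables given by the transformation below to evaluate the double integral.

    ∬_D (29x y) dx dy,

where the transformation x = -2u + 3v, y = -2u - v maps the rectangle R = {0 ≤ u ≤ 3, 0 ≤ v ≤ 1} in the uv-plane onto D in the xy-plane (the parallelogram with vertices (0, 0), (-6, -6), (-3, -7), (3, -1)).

Compute the Jacobian determinant of (x, y) with respect to (u, v):

    ∂(x,y)/∂(u,v) = | -2  3 | = (-2)(-1) - (3)(-2) = 8.
                   | -2  -1 |

Its absolute value is |J| = 8 (the area scaling factor).

Substituting x = -2u + 3v, y = -2u - v into the integrand,

    29x y → 116u^2 - 116u v - 87v^2,

so the integral becomes

    ∬_R (116u^2 - 116u v - 87v^2) · |J| du dv = ∫_0^3 ∫_0^1 (928u^2 - 928u v - 696v^2) dv du.

Inner (v): 928u^2 - 464u - 232.
Outer (u): 5568.

Therefore ∬_D (29x y) dx dy = 5568.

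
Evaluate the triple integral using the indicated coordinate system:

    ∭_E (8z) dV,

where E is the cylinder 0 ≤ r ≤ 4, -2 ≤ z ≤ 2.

In cylindrical coordinates, x = r cos(θ), y = r sin(θ), z = z, and dV = r dr dθ dz.

The integrand becomes 8z, so

    ∭_E (8z) dV = ∫_{0}^{2π} ∫_{0}^{4} ∫_{-2}^{2} (8z) · r dz dr dθ.

Inner (z): 0.
Middle (r from 0 to 4): 0.
Outer (θ): 0.

Therefore the triple integral equals 0.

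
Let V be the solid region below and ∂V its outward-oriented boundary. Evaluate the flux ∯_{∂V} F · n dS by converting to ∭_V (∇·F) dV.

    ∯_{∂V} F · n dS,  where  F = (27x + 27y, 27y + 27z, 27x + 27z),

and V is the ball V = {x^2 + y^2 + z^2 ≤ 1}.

By the divergence theorem,

    ∯_{∂V} F · n dS = ∭_V (∇ · F) dV.

Compute the divergence:
    ∇ · F = ∂F_x/∂x + ∂F_y/∂y + ∂F_z/∂z = 27 + 27 + 27 = 81.

In spherical coordinates, x = ρ sin(φ) cos(θ), y = ρ sin(φ) sin(θ), z = ρ cos(φ), dV = ρ^2 sin(φ) dρ dφ dθ, with 0 ≤ ρ ≤ 1, 0 ≤ φ ≤ π, 0 ≤ θ ≤ 2π.

The integrand, after substitution and multiplying by the volume element, becomes (81) · ρ^2 sin(φ), so

    ∭_V (∇·F) dV = ∫_0^{2π} ∫_0^{π} ∫_0^{1} (81) · ρ^2 sin(φ) dρ dφ dθ.

Inner (ρ from 0 to 1): 27sin(φ).
Middle (φ from 0 to π): 54.
Outer (θ from 0 to 2π): 108π.

Therefore ∯_{∂V} F · n dS = 108π.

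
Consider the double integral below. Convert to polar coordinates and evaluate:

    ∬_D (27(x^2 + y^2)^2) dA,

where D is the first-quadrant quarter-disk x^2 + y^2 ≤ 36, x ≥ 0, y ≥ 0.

The region D is 0 ≤ r ≤ 6, 0 ≤ θ ≤ π/2 in polar coordinates, where x = r cos(θ), y = r sin(θ), and dA = r dr dθ.

Under the substitution, the integrand becomes 27r^4, so

    ∬_D (27(x^2 + y^2)^2) dA = ∫_{0}^{π/2} ∫_{0}^{6} (27r^4) · r dr dθ.

Inner integral (in r): ∫_{0}^{6} (27r^4) · r dr = 209952.

Outer integral (in θ): ∫_{0}^{π/2} (209952) dθ = 104976π.

Therefore ∬_D (27(x^2 + y^2)^2) dA = 104976π.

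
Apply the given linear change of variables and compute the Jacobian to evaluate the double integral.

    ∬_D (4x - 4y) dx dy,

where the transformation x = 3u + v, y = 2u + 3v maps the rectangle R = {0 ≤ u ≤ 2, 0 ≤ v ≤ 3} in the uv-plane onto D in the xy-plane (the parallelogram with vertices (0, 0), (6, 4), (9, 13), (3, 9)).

Compute the Jacobian determinant of (x, y) with respect to (u, v):

    ∂(x,y)/∂(u,v) = | 3  1 | = (3)(3) - (1)(2) = 7.
                   | 2  3 |

Its absolute value is |J| = 7 (the area scaling factor).

Substituting x = 3u + v, y = 2u + 3v into the integrand,

    4x - 4y → 4u - 8v,

so the integral becomes

    ∬_R (4u - 8v) · |J| du dv = ∫_0^2 ∫_0^3 (28u - 56v) dv du.

Inner (v): 84u - 252.
Outer (u): -336.

Therefore ∬_D (4x - 4y) dx dy = -336.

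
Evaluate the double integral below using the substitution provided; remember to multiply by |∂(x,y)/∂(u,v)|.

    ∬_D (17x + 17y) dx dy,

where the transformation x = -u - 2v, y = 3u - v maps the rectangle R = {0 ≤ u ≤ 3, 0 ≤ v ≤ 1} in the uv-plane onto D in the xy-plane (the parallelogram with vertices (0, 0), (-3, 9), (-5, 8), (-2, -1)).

Compute the Jacobian determinant of (x, y) with respect to (u, v):

    ∂(x,y)/∂(u,v) = | -1  -2 | = (-1)(-1) - (-2)(3) = 7.
                   | 3  -1 |

Its absolute value is |J| = 7 (the area scaling factor).

Substituting x = -u - 2v, y = 3u - v into the integrand,

    17x + 17y → 34u - 51v,

so the integral becomes

    ∬_R (34u - 51v) · |J| du dv = ∫_0^3 ∫_0^1 (238u - 357v) dv du.

Inner (v): 238u - 357/2.
Outer (u): 1071/2.

Therefore ∬_D (17x + 17y) dx dy = 1071/2.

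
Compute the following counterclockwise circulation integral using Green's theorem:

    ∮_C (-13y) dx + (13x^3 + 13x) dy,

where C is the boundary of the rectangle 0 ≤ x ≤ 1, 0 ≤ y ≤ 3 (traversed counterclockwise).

Green's theorem converts the closed line integral into a double integral over the enclosed region D:

    ∮_C P dx + Q dy = ∬_D (∂Q/∂x - ∂P/∂y) dA.

Here P = -13y, Q = 13x^3 + 13x, so

    ∂Q/∂x = 39x^2 + 13,    ∂P/∂y = -13,
    ∂Q/∂x - ∂P/∂y = 39x^2 + 26.

D is the region 0 ≤ x ≤ 1, 0 ≤ y ≤ 3. Evaluating the double integral:

    ∬_D (39x^2 + 26) dA = ∫_0^{1} ∫_0^{3} (39x^2 + 26) dy dx.

Inner (y from 0 to 3): 117x^2 + 78.
Outer (x from 0 to 1): 117.

Therefore ∮_C P dx + Q dy = 117.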